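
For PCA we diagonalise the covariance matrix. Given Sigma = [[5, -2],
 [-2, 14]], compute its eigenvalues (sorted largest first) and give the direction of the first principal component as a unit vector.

Step 1 — characteristic polynomial of 2×2 Sigma:
  det(Sigma - λI) = λ² - trace · λ + det = 0.
  trace = 5 + 14 = 19, det = 5·14 - (-2)² = 66.
Step 2 — discriminant:
  Δ = trace² - 4·det = 361 - 264 = 97.
Step 3 — eigenvalues:
  λ = (trace ± √Δ)/2 = (19 ± 9.8489)/2,
  λ_1 = 14.4244,  λ_2 = 4.5756.

Step 4 — unit eigenvector for λ_1: solve (Sigma - λ_1 I)v = 0. First row:
  (5 - 14.4244)·v_x + (-2)·v_y = 0, i.e. (-9.4244)·v_x + (-2)·v_y = 0,
  so v ∝ (b, λ_1 - a) = (-2, 9.4244); multiply by -1 so the first entry is positive: u = (2, -9.4244).
  ||u|| = √((2)² + (-9.4244)²) = √(92.8199) ≈ 9.6343,
  v_1 = u/||u|| ≈ (0.2076, -0.9782) (||v_1|| = 1).

λ_1 = 14.4244,  λ_2 = 4.5756;  v_1 ≈ (0.2076, -0.9782)


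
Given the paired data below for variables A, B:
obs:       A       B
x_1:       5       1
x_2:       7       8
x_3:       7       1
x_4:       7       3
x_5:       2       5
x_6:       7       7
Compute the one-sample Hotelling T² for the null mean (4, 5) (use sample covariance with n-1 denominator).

Step 1 — sample mean vector:
  mean(A) = (5 + 7 + 7 + 7 + 2 + 7) / 6 = 35/6 = 5.8333
  mean(B) = (1 + 8 + 1 + 3 + 5 + 7) / 6 = 25/6 = 4.1667
  x̄ = (5.8333, 4.1667),  deviation x̄ - mu_0 = (5.8333, 4.1667) - (4, 5) = (1.8333, -0.8333).

Step 2 — sample covariance matrix, S[i,j] = (1/(n-1)) · Σ_k (x_{k,i} - mean_i) · (x_{k,j} - mean_j), divisor n-1 = 5:
  S[A,A] = ((-0.8333)·(-0.8333) + (1.1667)·(1.1667) + (1.1667)·(1.1667) + (1.1667)·(1.1667) + (-3.8333)·(-3.8333) + (1.1667)·(1.1667)) / 5 = 20.8333/5 = 4.1667
  S[A,B] = ((-0.8333)·(-3.1667) + (1.1667)·(3.8333) + (1.1667)·(-3.1667) + (1.1667)·(-1.1667) + (-3.8333)·(0.8333) + (1.1667)·(2.8333)) / 5 = 2.1667/5 = 0.4333
  S[B,B] = ((-3.1667)·(-3.1667) + (3.8333)·(3.8333) + (-3.1667)·(-3.1667) + (-1.1667)·(-1.1667) + (0.8333)·(0.8333) + (2.8333)·(2.8333)) / 5 = 44.8333/5 = 8.9667
  S = [[4.1667, 0.4333],
 [0.4333, 8.9667]].

Step 3 — invert S. det(S) = 4.1667·8.9667 - (0.4333)² = 37.1733.
  S^{-1} = (1/det) · [[d, -b], [-b, a]] = [[0.2412, -0.0117],
 [-0.0117, 0.1121]].

Step 4 — quadratic form (x̄ - mu_0)^T · S^{-1} · (x̄ - mu_0):
  S^{-1} · (x̄ - mu_0) = (0.4519, -0.1148),
  (x̄ - mu_0)^T · [...] = (1.8333)·(0.4519) + (-0.8333)·(-0.1148) = 0.9242.

Step 5 — scale by n: T² = 6 · 0.9242 = 5.5452.

T² ≈ 5.5452


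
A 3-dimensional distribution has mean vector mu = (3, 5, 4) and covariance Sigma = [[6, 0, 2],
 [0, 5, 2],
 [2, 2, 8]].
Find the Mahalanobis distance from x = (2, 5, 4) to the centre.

Step 1 — centre the observation: (x - mu) = (-1, 0, 0).

Step 2 — invert Sigma (cofactor / det for 3×3, or solve directly):
  Sigma^{-1} = [[0.1837, 0.0204, -0.051],
 [0.0204, 0.2245, -0.0612],
 [-0.051, -0.0612, 0.1531]].

Step 3 — form the quadratic (x - mu)^T · Sigma^{-1} · (x - mu):
  Sigma^{-1} · (x - mu) = (-0.1837, -0.0204, 0.051).
  (x - mu)^T · [Sigma^{-1} · (x - mu)] = (-1)·(-0.1837) + (0)·(-0.0204) + (0)·(0.051) = 0.1837.

Step 4 — take square root: d = √(0.1837) ≈ 0.4286.

d(x, mu) = √(0.1837) ≈ 0.4286


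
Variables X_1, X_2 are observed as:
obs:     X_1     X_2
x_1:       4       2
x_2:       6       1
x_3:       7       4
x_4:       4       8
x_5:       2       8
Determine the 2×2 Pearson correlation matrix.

Step 1 — column means:
  mean(X_1) = (4 + 6 + 7 + 4 + 2) / 5 = 23/5 = 4.6
  mean(X_2) = (2 + 1 + 4 + 8 + 8) / 5 = 23/5 = 4.6

Step 2 — sample variances and covariances s[i,j] = (1/(n-1)) · Σ_k (x_{k,i} - mean_i) · (x_{k,j} - mean_j), with n-1 = 4:
  s[X_1,X_1] = ((-0.6)·(-0.6) + (1.4)·(1.4) + (2.4)·(2.4) + (-0.6)·(-0.6) + (-2.6)·(-2.6)) / 4 = 15.2/4 = 3.8
  s[X_1,X_2] = ((-0.6)·(-2.6) + (1.4)·(-3.6) + (2.4)·(-0.6) + (-0.6)·(3.4) + (-2.6)·(3.4)) / 4 = -15.8/4 = -3.95
  s[X_2,X_2] = ((-2.6)·(-2.6) + (-3.6)·(-3.6) + (-0.6)·(-0.6) + (3.4)·(3.4) + (3.4)·(3.4)) / 4 = 43.2/4 = 10.8
  Sample standard deviations s_i = √(s[i,i]):
  s(X_1) = √(3.8) = 1.9494
  s(X_2) = √(10.8) = 3.2863

Step 3 — r_{ij} = s_{ij} / (s_i · s_j):
  r[X_1,X_1] = 1 (diagonal).
  r[X_1,X_2] = -3.95 / (1.9494 · 3.2863) = -3.95 / 6.4062 = -0.6166
  r[X_2,X_2] = 1 (diagonal).

R is symmetric with unit diagonal. Assembling:

R = [[1, -0.6166],
 [-0.6166, 1]]


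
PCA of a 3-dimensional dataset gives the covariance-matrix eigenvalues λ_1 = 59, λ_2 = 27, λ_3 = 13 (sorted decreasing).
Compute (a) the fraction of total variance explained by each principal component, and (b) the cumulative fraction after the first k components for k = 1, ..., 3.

Step 1 — total variance = trace(Sigma) = Σ λ_i = 59 + 27 + 13 = 99.

Step 2 — fraction explained by component i = λ_i / Σ λ:
  PC1: 59/99 = 0.596
  PC2: 27/99 = 0.2727
  PC3: 13/99 = 0.1313

Step 3 — cumulative fraction after k components = (λ_1 + ... + λ_k) / Σ λ:
  k = 1: 59/99 = 0.596
  k = 2: (59 + 27)/99 = 86/99 = 0.8687
  k = 3: (59 + 27 + 13)/99 = 99/99 = 1

Summary (fraction, with percent):

explained: PC1 0.596 (59.6%), PC2 0.2727 (27.27%), PC3 0.1313 (13.13%);  cumulative: 0.596, 0.8687, 1


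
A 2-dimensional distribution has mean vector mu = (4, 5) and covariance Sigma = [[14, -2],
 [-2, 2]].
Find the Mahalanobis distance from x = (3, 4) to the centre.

Step 1 — centre the observation: (x - mu) = (-1, -1).

Step 2 — invert Sigma. det(Sigma) = 14·2 - (-2)² = 24.
  Sigma^{-1} = (1/det) · [[d, -b], [-b, a]] = [[0.0833, 0.0833],
 [0.0833, 0.5833]].

Step 3 — form the quadratic (x - mu)^T · Sigma^{-1} · (x - mu):
  Sigma^{-1} · (x - mu) = (-0.1667, -0.6667).
  (x - mu)^T · [Sigma^{-1} · (x - mu)] = (-1)·(-0.1667) + (-1)·(-0.6667) = 0.8333.

Step 4 — take square root: d = √(0.8333) ≈ 0.9129.

d(x, mu) = √(0.8333) ≈ 0.9129


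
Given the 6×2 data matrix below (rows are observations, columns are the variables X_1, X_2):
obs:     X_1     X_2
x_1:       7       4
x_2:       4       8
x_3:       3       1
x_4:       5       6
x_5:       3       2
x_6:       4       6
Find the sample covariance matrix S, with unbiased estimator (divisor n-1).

Step 1 — column means:
  mean(X_1) = (7 + 4 + 3 + 5 + 3 + 4) / 6 = 26/6 = 4.3333
  mean(X_2) = (4 + 8 + 1 + 6 + 2 + 6) / 6 = 27/6 = 4.5

Step 2 — sample covariance S[i,j] = (1/(n-1)) · Σ_k (x_{k,i} - mean_i) · (x_{k,j} - mean_j), with n-1 = 5.
  S[X_1,X_1] = ((2.6667)·(2.6667) + (-0.3333)·(-0.3333) + (-1.3333)·(-1.3333) + (0.6667)·(0.6667) + (-1.3333)·(-1.3333) + (-0.3333)·(-0.3333)) / 5 = 11.3333/5 = 2.2667
  S[X_1,X_2] = ((2.6667)·(-0.5) + (-0.3333)·(3.5) + (-1.3333)·(-3.5) + (0.6667)·(1.5) + (-1.3333)·(-2.5) + (-0.3333)·(1.5)) / 5 = 6/5 = 1.2
  S[X_2,X_2] = ((-0.5)·(-0.5) + (3.5)·(3.5) + (-3.5)·(-3.5) + (1.5)·(1.5) + (-2.5)·(-2.5) + (1.5)·(1.5)) / 5 = 35.5/5 = 7.1

S is symmetric (S[j,i] = S[i,j]). Assembling:

S = [[2.2667, 1.2],
 [1.2, 7.1]]


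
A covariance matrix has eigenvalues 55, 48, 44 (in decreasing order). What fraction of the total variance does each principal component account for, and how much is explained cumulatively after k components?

Step 1 — total variance = trace(Sigma) = Σ λ_i = 55 + 48 + 44 = 147.

Step 2 — fraction explained by component i = λ_i / Σ λ:
  PC1: 55/147 = 0.3741
  PC2: 48/147 = 0.3265
  PC3: 44/147 = 0.2993

Step 3 — cumulative fraction after k components = (λ_1 + ... + λ_k) / Σ λ:
  k = 1: 55/147 = 0.3741
  k = 2: (55 + 48)/147 = 103/147 = 0.7007
  k = 3: (55 + 48 + 44)/147 = 147/147 = 1

Summary (fraction, with percent):

explained: PC1 0.3741 (37.41%), PC2 0.3265 (32.65%), PC3 0.2993 (29.93%);  cumulative: 0.3741, 0.7007, 1


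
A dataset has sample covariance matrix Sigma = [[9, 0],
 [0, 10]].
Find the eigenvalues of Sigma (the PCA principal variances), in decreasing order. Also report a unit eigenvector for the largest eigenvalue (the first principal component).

Step 1 — characteristic polynomial of 2×2 Sigma:
  det(Sigma - λI) = λ² - trace · λ + det = 0.
  trace = 9 + 10 = 19, det = 9·10 - (0)² = 90.
Step 2 — discriminant:
  Δ = trace² - 4·det = 361 - 360 = 1.
Step 3 — eigenvalues:
  λ = (trace ± √Δ)/2 = (19 ± 1)/2,
  λ_1 = 10,  λ_2 = 9.

Step 4 — unit eigenvector for λ_1: Sigma is diagonal, so its eigenvectors are the coordinate axes. λ_1 = 10 is the diagonal entry on the second coordinate axis, hence
  v_1 = (0, 1) (||v_1|| = 1).

λ_1 = 10,  λ_2 = 9;  v_1 ≈ (0, 1)


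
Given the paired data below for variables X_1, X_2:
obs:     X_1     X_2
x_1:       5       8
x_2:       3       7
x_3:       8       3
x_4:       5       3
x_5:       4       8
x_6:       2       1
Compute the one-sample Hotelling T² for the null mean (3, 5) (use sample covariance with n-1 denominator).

Step 1 — sample mean vector:
  mean(X_1) = (5 + 3 + 8 + 5 + 4 + 2) / 6 = 27/6 = 4.5
  mean(X_2) = (8 + 7 + 3 + 3 + 8 + 1) / 6 = 30/6 = 5
  x̄ = (4.5, 5),  deviation x̄ - mu_0 = (4.5, 5) - (3, 5) = (1.5, 0).

Step 2 — sample covariance matrix, S[i,j] = (1/(n-1)) · Σ_k (x_{k,i} - mean_i) · (x_{k,j} - mean_j), divisor n-1 = 5:
  S[X_1,X_1] = ((0.5)·(0.5) + (-1.5)·(-1.5) + (3.5)·(3.5) + (0.5)·(0.5) + (-0.5)·(-0.5) + (-2.5)·(-2.5)) / 5 = 21.5/5 = 4.3
  S[X_1,X_2] = ((0.5)·(3) + (-1.5)·(2) + (3.5)·(-2) + (0.5)·(-2) + (-0.5)·(3) + (-2.5)·(-4)) / 5 = -1/5 = -0.2
  S[X_2,X_2] = ((3)·(3) + (2)·(2) + (-2)·(-2) + (-2)·(-2) + (3)·(3) + (-4)·(-4)) / 5 = 46/5 = 9.2
  S = [[4.3, -0.2],
 [-0.2, 9.2]].

Step 3 — invert S. det(S) = 4.3·9.2 - (-0.2)² = 39.52.
  S^{-1} = (1/det) · [[d, -b], [-b, a]] = [[0.2328, 0.0051],
 [0.0051, 0.1088]].

Step 4 — quadratic form (x̄ - mu_0)^T · S^{-1} · (x̄ - mu_0):
  S^{-1} · (x̄ - mu_0) = (0.3492, 0.0076),
  (x̄ - mu_0)^T · [...] = (1.5)·(0.3492) + (0)·(0.0076) = 0.5238.

Step 5 — scale by n: T² = 6 · 0.5238 = 3.1427.

T² ≈ 3.1427


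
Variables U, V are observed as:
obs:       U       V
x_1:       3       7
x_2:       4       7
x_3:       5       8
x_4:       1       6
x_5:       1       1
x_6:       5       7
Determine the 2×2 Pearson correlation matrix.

Step 1 — column means:
  mean(U) = (3 + 4 + 5 + 1 + 1 + 5) / 6 = 19/6 = 3.1667
  mean(V) = (7 + 7 + 8 + 6 + 1 + 7) / 6 = 36/6 = 6

Step 2 — sample variances and covariances s[i,j] = (1/(n-1)) · Σ_k (x_{k,i} - mean_i) · (x_{k,j} - mean_j), with n-1 = 5:
  s[U,U] = ((-0.1667)·(-0.1667) + (0.8333)·(0.8333) + (1.8333)·(1.8333) + (-2.1667)·(-2.1667) + (-2.1667)·(-2.1667) + (1.8333)·(1.8333)) / 5 = 16.8333/5 = 3.3667
  s[U,V] = ((-0.1667)·(1) + (0.8333)·(1) + (1.8333)·(2) + (-2.1667)·(0) + (-2.1667)·(-5) + (1.8333)·(1)) / 5 = 17/5 = 3.4
  s[V,V] = ((1)·(1) + (1)·(1) + (2)·(2) + (0)·(0) + (-5)·(-5) + (1)·(1)) / 5 = 32/5 = 6.4
  Sample standard deviations s_i = √(s[i,i]):
  s(U) = √(3.3667) = 1.8348
  s(V) = √(6.4) = 2.5298

Step 3 — r_{ij} = s_{ij} / (s_i · s_j):
  r[U,U] = 1 (diagonal).
  r[U,V] = 3.4 / (1.8348 · 2.5298) = 3.4 / 4.6418 = 0.7325
  r[V,V] = 1 (diagonal).

R is symmetric with unit diagonal. Assembling:

R = [[1, 0.7325],
 [0.7325, 1]]


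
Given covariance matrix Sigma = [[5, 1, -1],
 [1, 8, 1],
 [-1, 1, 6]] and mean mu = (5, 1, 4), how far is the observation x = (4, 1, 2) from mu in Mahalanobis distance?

Step 1 — centre the observation: (x - mu) = (-1, 0, -2).

Step 2 — invert Sigma (cofactor / det for 3×3, or solve directly):
  Sigma^{-1} = [[0.2146, -0.032, 0.0411],
 [-0.032, 0.1324, -0.0274],
 [0.0411, -0.0274, 0.1781]].

Step 3 — form the quadratic (x - mu)^T · Sigma^{-1} · (x - mu):
  Sigma^{-1} · (x - mu) = (-0.2968, 0.0868, -0.3973).
  (x - mu)^T · [Sigma^{-1} · (x - mu)] = (-1)·(-0.2968) + (0)·(0.0868) + (-2)·(-0.3973) = 1.0913.

Step 4 — take square root: d = √(1.0913) ≈ 1.0447.

d(x, mu) = √(1.0913) ≈ 1.0447


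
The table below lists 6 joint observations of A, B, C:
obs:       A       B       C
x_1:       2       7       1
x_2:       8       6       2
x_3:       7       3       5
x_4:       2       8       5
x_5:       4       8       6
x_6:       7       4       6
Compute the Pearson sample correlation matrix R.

Step 1 — column means:
  mean(A) = (2 + 8 + 7 + 2 + 4 + 7) / 6 = 30/6 = 5
  mean(B) = (7 + 6 + 3 + 8 + 8 + 4) / 6 = 36/6 = 6
  mean(C) = (1 + 2 + 5 + 5 + 6 + 6) / 6 = 25/6 = 4.1667

Step 2 — sample variances and covariances s[i,j] = (1/(n-1)) · Σ_k (x_{k,i} - mean_i) · (x_{k,j} - mean_j), with n-1 = 5:
  s[A,A] = ((-3)·(-3) + (3)·(3) + (2)·(2) + (-3)·(-3) + (-1)·(-1) + (2)·(2)) / 5 = 36/5 = 7.2
  s[A,B] = ((-3)·(1) + (3)·(0) + (2)·(-3) + (-3)·(2) + (-1)·(2) + (2)·(-2)) / 5 = -21/5 = -4.2
  s[A,C] = ((-3)·(-3.1667) + (3)·(-2.1667) + (2)·(0.8333) + (-3)·(0.8333) + (-1)·(1.8333) + (2)·(1.8333)) / 5 = 4/5 = 0.8
  s[B,B] = ((1)·(1) + (0)·(0) + (-3)·(-3) + (2)·(2) + (2)·(2) + (-2)·(-2)) / 5 = 22/5 = 4.4
  s[B,C] = ((1)·(-3.1667) + (0)·(-2.1667) + (-3)·(0.8333) + (2)·(0.8333) + (2)·(1.8333) + (-2)·(1.8333)) / 5 = -4/5 = -0.8
  s[C,C] = ((-3.1667)·(-3.1667) + (-2.1667)·(-2.1667) + (0.8333)·(0.8333) + (0.8333)·(0.8333) + (1.8333)·(1.8333) + (1.8333)·(1.8333)) / 5 = 22.8333/5 = 4.5667
  Sample standard deviations s_i = √(s[i,i]):
  s(A) = √(7.2) = 2.6833
  s(B) = √(4.4) = 2.0976
  s(C) = √(4.5667) = 2.137

Step 3 — r_{ij} = s_{ij} / (s_i · s_j):
  r[A,A] = 1 (diagonal).
  r[A,B] = -4.2 / (2.6833 · 2.0976) = -4.2 / 5.6285 = -0.7462
  r[A,C] = 0.8 / (2.6833 · 2.137) = 0.8 / 5.7341 = 0.1395
  r[B,B] = 1 (diagonal).
  r[B,C] = -0.8 / (2.0976 · 2.137) = -0.8 / 4.4826 = -0.1785
  r[C,C] = 1 (diagonal).

R is symmetric with unit diagonal. Assembling:

R = [[1, -0.7462, 0.1395],
 [-0.7462, 1, -0.1785],
 [0.1395, -0.1785, 1]]


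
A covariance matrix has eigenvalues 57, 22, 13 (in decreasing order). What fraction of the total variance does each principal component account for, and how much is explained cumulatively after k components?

Step 1 — total variance = trace(Sigma) = Σ λ_i = 57 + 22 + 13 = 92.

Step 2 — fraction explained by component i = λ_i / Σ λ:
  PC1: 57/92 = 0.6196
  PC2: 22/92 = 0.2391
  PC3: 13/92 = 0.1413

Step 3 — cumulative fraction after k components = (λ_1 + ... + λ_k) / Σ λ:
  k = 1: 57/92 = 0.6196
  k = 2: (57 + 22)/92 = 79/92 = 0.8587
  k = 3: (57 + 22 + 13)/92 = 92/92 = 1

Summary (fraction, with percent):

explained: PC1 0.6196 (61.96%), PC2 0.2391 (23.91%), PC3 0.1413 (14.13%);  cumulative: 0.6196, 0.8587, 1


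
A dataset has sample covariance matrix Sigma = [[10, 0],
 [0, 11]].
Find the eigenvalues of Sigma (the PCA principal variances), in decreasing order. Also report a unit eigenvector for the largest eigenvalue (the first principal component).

Step 1 — characteristic polynomial of 2×2 Sigma:
  det(Sigma - λI) = λ² - trace · λ + det = 0.
  trace = 10 + 11 = 21, det = 10·11 - (0)² = 110.
Step 2 — discriminant:
  Δ = trace² - 4·det = 441 - 440 = 1.
Step 3 — eigenvalues:
  λ = (trace ± √Δ)/2 = (21 ± 1)/2,
  λ_1 = 11,  λ_2 = 10.

Step 4 — unit eigenvector for λ_1: Sigma is diagonal, so its eigenvectors are the coordinate axes. λ_1 = 11 is the diagonal entry on the second coordinate axis, hence
  v_1 = (0, 1) (||v_1|| = 1).

λ_1 = 11,  λ_2 = 10;  v_1 ≈ (0, 1)


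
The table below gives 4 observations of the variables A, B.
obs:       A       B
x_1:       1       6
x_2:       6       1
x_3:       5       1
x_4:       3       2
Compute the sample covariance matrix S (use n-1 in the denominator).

Step 1 — column means:
  mean(A) = (1 + 6 + 5 + 3) / 4 = 15/4 = 3.75
  mean(B) = (6 + 1 + 1 + 2) / 4 = 10/4 = 2.5

Step 2 — sample covariance S[i,j] = (1/(n-1)) · Σ_k (x_{k,i} - mean_i) · (x_{k,j} - mean_j), with n-1 = 3.
  S[A,A] = ((-2.75)·(-2.75) + (2.25)·(2.25) + (1.25)·(1.25) + (-0.75)·(-0.75)) / 3 = 14.75/3 = 4.9167
  S[A,B] = ((-2.75)·(3.5) + (2.25)·(-1.5) + (1.25)·(-1.5) + (-0.75)·(-0.5)) / 3 = -14.5/3 = -4.8333
  S[B,B] = ((3.5)·(3.5) + (-1.5)·(-1.5) + (-1.5)·(-1.5) + (-0.5)·(-0.5)) / 3 = 17/3 = 5.6667

S is symmetric (S[j,i] = S[i,j]). Assembling:

S = [[4.9167, -4.8333],
 [-4.8333, 5.6667]]


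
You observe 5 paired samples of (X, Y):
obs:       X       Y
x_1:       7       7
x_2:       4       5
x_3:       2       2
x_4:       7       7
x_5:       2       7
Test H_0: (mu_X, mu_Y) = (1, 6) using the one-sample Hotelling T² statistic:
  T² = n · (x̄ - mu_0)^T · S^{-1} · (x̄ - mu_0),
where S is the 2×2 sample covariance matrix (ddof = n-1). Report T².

Step 1 — sample mean vector:
  mean(X) = (7 + 4 + 2 + 7 + 2) / 5 = 22/5 = 4.4
  mean(Y) = (7 + 5 + 2 + 7 + 7) / 5 = 28/5 = 5.6
  x̄ = (4.4, 5.6),  deviation x̄ - mu_0 = (4.4, 5.6) - (1, 6) = (3.4, -0.4).

Step 2 — sample covariance matrix, S[i,j] = (1/(n-1)) · Σ_k (x_{k,i} - mean_i) · (x_{k,j} - mean_j), divisor n-1 = 4:
  S[X,X] = ((2.6)·(2.6) + (-0.4)·(-0.4) + (-2.4)·(-2.4) + (2.6)·(2.6) + (-2.4)·(-2.4)) / 4 = 25.2/4 = 6.3
  S[X,Y] = ((2.6)·(1.4) + (-0.4)·(-0.6) + (-2.4)·(-3.6) + (2.6)·(1.4) + (-2.4)·(1.4)) / 4 = 12.8/4 = 3.2
  S[Y,Y] = ((1.4)·(1.4) + (-0.6)·(-0.6) + (-3.6)·(-3.6) + (1.4)·(1.4) + (1.4)·(1.4)) / 4 = 19.2/4 = 4.8
  S = [[6.3, 3.2],
 [3.2, 4.8]].

Step 3 — invert S. det(S) = 6.3·4.8 - (3.2)² = 20.
  S^{-1} = (1/det) · [[d, -b], [-b, a]] = [[0.24, -0.16],
 [-0.16, 0.315]].

Step 4 — quadratic form (x̄ - mu_0)^T · S^{-1} · (x̄ - mu_0):
  S^{-1} · (x̄ - mu_0) = (0.88, -0.67),
  (x̄ - mu_0)^T · [...] = (3.4)·(0.88) + (-0.4)·(-0.67) = 3.26.

Step 5 — scale by n: T² = 5 · 3.26 = 16.3.

T² ≈ 16.3


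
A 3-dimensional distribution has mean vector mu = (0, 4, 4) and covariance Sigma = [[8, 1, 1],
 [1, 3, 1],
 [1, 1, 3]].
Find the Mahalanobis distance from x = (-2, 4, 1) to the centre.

Step 1 — centre the observation: (x - mu) = (-2, 0, -3).

Step 2 — invert Sigma (cofactor / det for 3×3, or solve directly):
  Sigma^{-1} = [[0.1333, -0.0333, -0.0333],
 [-0.0333, 0.3833, -0.1167],
 [-0.0333, -0.1167, 0.3833]].

Step 3 — form the quadratic (x - mu)^T · Sigma^{-1} · (x - mu):
  Sigma^{-1} · (x - mu) = (-0.1667, 0.4167, -1.0833).
  (x - mu)^T · [Sigma^{-1} · (x - mu)] = (-2)·(-0.1667) + (0)·(0.4167) + (-3)·(-1.0833) = 3.5833.

Step 4 — take square root: d = √(3.5833) ≈ 1.893.

d(x, mu) = √(3.5833) ≈ 1.893


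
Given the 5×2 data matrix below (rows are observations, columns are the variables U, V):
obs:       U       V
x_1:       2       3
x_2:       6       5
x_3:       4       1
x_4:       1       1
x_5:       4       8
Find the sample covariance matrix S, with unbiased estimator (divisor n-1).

Step 1 — column means:
  mean(U) = (2 + 6 + 4 + 1 + 4) / 5 = 17/5 = 3.4
  mean(V) = (3 + 5 + 1 + 1 + 8) / 5 = 18/5 = 3.6

Step 2 — sample covariance S[i,j] = (1/(n-1)) · Σ_k (x_{k,i} - mean_i) · (x_{k,j} - mean_j), with n-1 = 4.
  S[U,U] = ((-1.4)·(-1.4) + (2.6)·(2.6) + (0.6)·(0.6) + (-2.4)·(-2.4) + (0.6)·(0.6)) / 4 = 15.2/4 = 3.8
  S[U,V] = ((-1.4)·(-0.6) + (2.6)·(1.4) + (0.6)·(-2.6) + (-2.4)·(-2.6) + (0.6)·(4.4)) / 4 = 11.8/4 = 2.95
  S[V,V] = ((-0.6)·(-0.6) + (1.4)·(1.4) + (-2.6)·(-2.6) + (-2.6)·(-2.6) + (4.4)·(4.4)) / 4 = 35.2/4 = 8.8

S is symmetric (S[j,i] = S[i,j]). Assembling:

S = [[3.8, 2.95],
 [2.95, 8.8]]


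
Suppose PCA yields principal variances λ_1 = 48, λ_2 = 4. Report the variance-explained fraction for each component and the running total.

Step 1 — total variance = trace(Sigma) = Σ λ_i = 48 + 4 = 52.

Step 2 — fraction explained by component i = λ_i / Σ λ:
  PC1: 48/52 = 0.9231
  PC2: 4/52 = 0.0769

Step 3 — cumulative fraction after k components = (λ_1 + ... + λ_k) / Σ λ:
  k = 1: 48/52 = 0.9231
  k = 2: (48 + 4)/52 = 52/52 = 1

Summary (fraction, with percent):

explained: PC1 0.9231 (92.31%), PC2 0.0769 (7.69%);  cumulative: 0.9231, 1


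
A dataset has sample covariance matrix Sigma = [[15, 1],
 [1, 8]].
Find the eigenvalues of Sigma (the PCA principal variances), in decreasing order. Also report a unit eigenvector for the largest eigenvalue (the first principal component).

Step 1 — characteristic polynomial of 2×2 Sigma:
  det(Sigma - λI) = λ² - trace · λ + det = 0.
  trace = 15 + 8 = 23, det = 15·8 - (1)² = 119.
Step 2 — discriminant:
  Δ = trace² - 4·det = 529 - 476 = 53.
Step 3 — eigenvalues:
  λ = (trace ± √Δ)/2 = (23 ± 7.2801)/2,
  λ_1 = 15.1401,  λ_2 = 7.8599.

Step 4 — unit eigenvector for λ_1: solve (Sigma - λ_1 I)v = 0. First row:
  (15 - 15.1401)·v_x + (1)·v_y = 0, i.e. (-0.1401)·v_x + (1)·v_y = 0,
  so v ∝ (b, λ_1 - a) = (1, 0.1401) = u.
  ||u|| = √((1)² + (0.1401)²) = √(1.0196) ≈ 1.0098,
  v_1 = u/||u|| ≈ (0.9903, 0.1387) (||v_1|| = 1).

λ_1 = 15.1401,  λ_2 = 7.8599;  v_1 ≈ (0.9903, 0.1387)


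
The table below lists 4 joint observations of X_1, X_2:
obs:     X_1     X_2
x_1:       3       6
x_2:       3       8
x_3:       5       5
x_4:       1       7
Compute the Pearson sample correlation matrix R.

Step 1 — column means:
  mean(X_1) = (3 + 3 + 5 + 1) / 4 = 12/4 = 3
  mean(X_2) = (6 + 8 + 5 + 7) / 4 = 26/4 = 6.5

Step 2 — sample variances and covariances s[i,j] = (1/(n-1)) · Σ_k (x_{k,i} - mean_i) · (x_{k,j} - mean_j), with n-1 = 3:
  s[X_1,X_1] = ((0)·(0) + (0)·(0) + (2)·(2) + (-2)·(-2)) / 3 = 8/3 = 2.6667
  s[X_1,X_2] = ((0)·(-0.5) + (0)·(1.5) + (2)·(-1.5) + (-2)·(0.5)) / 3 = -4/3 = -1.3333
  s[X_2,X_2] = ((-0.5)·(-0.5) + (1.5)·(1.5) + (-1.5)·(-1.5) + (0.5)·(0.5)) / 3 = 5/3 = 1.6667
  Sample standard deviations s_i = √(s[i,i]):
  s(X_1) = √(2.6667) = 1.633
  s(X_2) = √(1.6667) = 1.291

Step 3 — r_{ij} = s_{ij} / (s_i · s_j):
  r[X_1,X_1] = 1 (diagonal).
  r[X_1,X_2] = -1.3333 / (1.633 · 1.291) = -1.3333 / 2.1082 = -0.6325
  r[X_2,X_2] = 1 (diagonal).

R is symmetric with unit diagonal. Assembling:

R = [[1, -0.6325],
 [-0.6325, 1]]


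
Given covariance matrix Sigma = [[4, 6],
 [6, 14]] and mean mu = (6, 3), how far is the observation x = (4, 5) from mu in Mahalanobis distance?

Step 1 — centre the observation: (x - mu) = (-2, 2).

Step 2 — invert Sigma. det(Sigma) = 4·14 - (6)² = 20.
  Sigma^{-1} = (1/det) · [[d, -b], [-b, a]] = [[0.7, -0.3],
 [-0.3, 0.2]].

Step 3 — form the quadratic (x - mu)^T · Sigma^{-1} · (x - mu):
  Sigma^{-1} · (x - mu) = (-2, 1).
  (x - mu)^T · [Sigma^{-1} · (x - mu)] = (-2)·(-2) + (2)·(1) = 6.

Step 4 — take square root: d = √(6) ≈ 2.4495.

d(x, mu) = √(6) ≈ 2.4495


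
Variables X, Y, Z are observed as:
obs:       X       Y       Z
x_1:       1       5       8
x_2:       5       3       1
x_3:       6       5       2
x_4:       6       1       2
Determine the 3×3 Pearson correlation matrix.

Step 1 — column means:
  mean(X) = (1 + 5 + 6 + 6) / 4 = 18/4 = 4.5
  mean(Y) = (5 + 3 + 5 + 1) / 4 = 14/4 = 3.5
  mean(Z) = (8 + 1 + 2 + 2) / 4 = 13/4 = 3.25

Step 2 — sample variances and covariances s[i,j] = (1/(n-1)) · Σ_k (x_{k,i} - mean_i) · (x_{k,j} - mean_j), with n-1 = 3:
  s[X,X] = ((-3.5)·(-3.5) + (0.5)·(0.5) + (1.5)·(1.5) + (1.5)·(1.5)) / 3 = 17/3 = 5.6667
  s[X,Y] = ((-3.5)·(1.5) + (0.5)·(-0.5) + (1.5)·(1.5) + (1.5)·(-2.5)) / 3 = -7/3 = -2.3333
  s[X,Z] = ((-3.5)·(4.75) + (0.5)·(-2.25) + (1.5)·(-1.25) + (1.5)·(-1.25)) / 3 = -21.5/3 = -7.1667
  s[Y,Y] = ((1.5)·(1.5) + (-0.5)·(-0.5) + (1.5)·(1.5) + (-2.5)·(-2.5)) / 3 = 11/3 = 3.6667
  s[Y,Z] = ((1.5)·(4.75) + (-0.5)·(-2.25) + (1.5)·(-1.25) + (-2.5)·(-1.25)) / 3 = 9.5/3 = 3.1667
  s[Z,Z] = ((4.75)·(4.75) + (-2.25)·(-2.25) + (-1.25)·(-1.25) + (-1.25)·(-1.25)) / 3 = 30.75/3 = 10.25
  Sample standard deviations s_i = √(s[i,i]):
  s(X) = √(5.6667) = 2.3805
  s(Y) = √(3.6667) = 1.9149
  s(Z) = √(10.25) = 3.2016

Step 3 — r_{ij} = s_{ij} / (s_i · s_j):
  r[X,X] = 1 (diagonal).
  r[X,Y] = -2.3333 / (2.3805 · 1.9149) = -2.3333 / 4.5583 = -0.5119
  r[X,Z] = -7.1667 / (2.3805 · 3.2016) = -7.1667 / 7.6212 = -0.9404
  r[Y,Y] = 1 (diagonal).
  r[Y,Z] = 3.1667 / (1.9149 · 3.2016) = 3.1667 / 6.1305 = 0.5165
  r[Z,Z] = 1 (diagonal).

R is symmetric with unit diagonal. Assembling:

R = [[1, -0.5119, -0.9404],
 [-0.5119, 1, 0.5165],
 [-0.9404, 0.5165, 1]]


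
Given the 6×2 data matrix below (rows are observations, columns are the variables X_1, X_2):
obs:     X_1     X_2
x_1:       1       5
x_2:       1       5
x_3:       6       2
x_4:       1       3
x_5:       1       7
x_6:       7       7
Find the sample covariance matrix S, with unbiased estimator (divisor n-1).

Step 1 — column means:
  mean(X_1) = (1 + 1 + 6 + 1 + 1 + 7) / 6 = 17/6 = 2.8333
  mean(X_2) = (5 + 5 + 2 + 3 + 7 + 7) / 6 = 29/6 = 4.8333

Step 2 — sample covariance S[i,j] = (1/(n-1)) · Σ_k (x_{k,i} - mean_i) · (x_{k,j} - mean_j), with n-1 = 5.
  S[X_1,X_1] = ((-1.8333)·(-1.8333) + (-1.8333)·(-1.8333) + (3.1667)·(3.1667) + (-1.8333)·(-1.8333) + (-1.8333)·(-1.8333) + (4.1667)·(4.1667)) / 5 = 40.8333/5 = 8.1667
  S[X_1,X_2] = ((-1.8333)·(0.1667) + (-1.8333)·(0.1667) + (3.1667)·(-2.8333) + (-1.8333)·(-1.8333) + (-1.8333)·(2.1667) + (4.1667)·(2.1667)) / 5 = -1.1667/5 = -0.2333
  S[X_2,X_2] = ((0.1667)·(0.1667) + (0.1667)·(0.1667) + (-2.8333)·(-2.8333) + (-1.8333)·(-1.8333) + (2.1667)·(2.1667) + (2.1667)·(2.1667)) / 5 = 20.8333/5 = 4.1667

S is symmetric (S[j,i] = S[i,j]). Assembling:

S = [[8.1667, -0.2333],
 [-0.2333, 4.1667]]


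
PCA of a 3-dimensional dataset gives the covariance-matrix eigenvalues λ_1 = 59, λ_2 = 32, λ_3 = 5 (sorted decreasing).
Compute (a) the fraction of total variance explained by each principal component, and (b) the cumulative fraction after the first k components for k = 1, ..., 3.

Step 1 — total variance = trace(Sigma) = Σ λ_i = 59 + 32 + 5 = 96.

Step 2 — fraction explained by component i = λ_i / Σ λ:
  PC1: 59/96 = 0.6146
  PC2: 32/96 = 0.3333
  PC3: 5/96 = 0.0521

Step 3 — cumulative fraction after k components = (λ_1 + ... + λ_k) / Σ λ:
  k = 1: 59/96 = 0.6146
  k = 2: (59 + 32)/96 = 91/96 = 0.9479
  k = 3: (59 + 32 + 5)/96 = 96/96 = 1

Summary (fraction, with percent):

explained: PC1 0.6146 (61.46%), PC2 0.3333 (33.33%), PC3 0.0521 (5.21%);  cumulative: 0.6146, 0.9479, 1


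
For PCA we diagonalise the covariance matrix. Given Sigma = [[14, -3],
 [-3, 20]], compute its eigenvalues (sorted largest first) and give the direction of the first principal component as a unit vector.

Step 1 — characteristic polynomial of 2×2 Sigma:
  det(Sigma - λI) = λ² - trace · λ + det = 0.
  trace = 14 + 20 = 34, det = 14·20 - (-3)² = 271.
Step 2 — discriminant:
  Δ = trace² - 4·det = 1156 - 1084 = 72.
Step 3 — eigenvalues:
  λ = (trace ± √Δ)/2 = (34 ± 8.4853)/2,
  λ_1 = 21.2426,  λ_2 = 12.7574.

Step 4 — unit eigenvector for λ_1: solve (Sigma - λ_1 I)v = 0. First row:
  (14 - 21.2426)·v_x + (-3)·v_y = 0, i.e. (-7.2426)·v_x + (-3)·v_y = 0,
  so v ∝ (b, λ_1 - a) = (-3, 7.2426); multiply by -1 so the first entry is positive: u = (3, -7.2426).
  ||u|| = √((3)² + (-7.2426)²) = √(61.4558) ≈ 7.8394,
  v_1 = u/||u|| ≈ (0.3827, -0.9239) (||v_1|| = 1).

λ_1 = 21.2426,  λ_2 = 12.7574;  v_1 ≈ (0.3827, -0.9239)


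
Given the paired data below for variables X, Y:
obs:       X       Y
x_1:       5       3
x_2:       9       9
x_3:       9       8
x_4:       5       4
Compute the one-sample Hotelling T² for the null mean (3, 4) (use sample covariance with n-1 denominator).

Step 1 — sample mean vector:
  mean(X) = (5 + 9 + 9 + 5) / 4 = 28/4 = 7
  mean(Y) = (3 + 9 + 8 + 4) / 4 = 24/4 = 6
  x̄ = (7, 6),  deviation x̄ - mu_0 = (7, 6) - (3, 4) = (4, 2).

Step 2 — sample covariance matrix, S[i,j] = (1/(n-1)) · Σ_k (x_{k,i} - mean_i) · (x_{k,j} - mean_j), divisor n-1 = 3:
  S[X,X] = ((-2)·(-2) + (2)·(2) + (2)·(2) + (-2)·(-2)) / 3 = 16/3 = 5.3333
  S[X,Y] = ((-2)·(-3) + (2)·(3) + (2)·(2) + (-2)·(-2)) / 3 = 20/3 = 6.6667
  S[Y,Y] = ((-3)·(-3) + (3)·(3) + (2)·(2) + (-2)·(-2)) / 3 = 26/3 = 8.6667
  S = [[5.3333, 6.6667],
 [6.6667, 8.6667]].

Step 3 — invert S. det(S) = 5.3333·8.6667 - (6.6667)² = 1.7778.
  S^{-1} = (1/det) · [[d, -b], [-b, a]] = [[4.875, -3.75],
 [-3.75, 3]].

Step 4 — quadratic form (x̄ - mu_0)^T · S^{-1} · (x̄ - mu_0):
  S^{-1} · (x̄ - mu_0) = (12, -9),
  (x̄ - mu_0)^T · [...] = (4)·(12) + (2)·(-9) = 30.

Step 5 — scale by n: T² = 4 · 30 = 120.

T² ≈ 120


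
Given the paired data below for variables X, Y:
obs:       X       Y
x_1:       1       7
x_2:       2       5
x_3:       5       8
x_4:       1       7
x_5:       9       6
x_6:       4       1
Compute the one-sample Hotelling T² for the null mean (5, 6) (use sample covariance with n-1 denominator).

Step 1 — sample mean vector:
  mean(X) = (1 + 2 + 5 + 1 + 9 + 4) / 6 = 22/6 = 3.6667
  mean(Y) = (7 + 5 + 8 + 7 + 6 + 1) / 6 = 34/6 = 5.6667
  x̄ = (3.6667, 5.6667),  deviation x̄ - mu_0 = (3.6667, 5.6667) - (5, 6) = (-1.3333, -0.3333).

Step 2 — sample covariance matrix, S[i,j] = (1/(n-1)) · Σ_k (x_{k,i} - mean_i) · (x_{k,j} - mean_j), divisor n-1 = 5:
  S[X,X] = ((-2.6667)·(-2.6667) + (-1.6667)·(-1.6667) + (1.3333)·(1.3333) + (-2.6667)·(-2.6667) + (5.3333)·(5.3333) + (0.3333)·(0.3333)) / 5 = 47.3333/5 = 9.4667
  S[X,Y] = ((-2.6667)·(1.3333) + (-1.6667)·(-0.6667) + (1.3333)·(2.3333) + (-2.6667)·(1.3333) + (5.3333)·(0.3333) + (0.3333)·(-4.6667)) / 5 = -2.6667/5 = -0.5333
  S[Y,Y] = ((1.3333)·(1.3333) + (-0.6667)·(-0.6667) + (2.3333)·(2.3333) + (1.3333)·(1.3333) + (0.3333)·(0.3333) + (-4.6667)·(-4.6667)) / 5 = 31.3333/5 = 6.2667
  S = [[9.4667, -0.5333],
 [-0.5333, 6.2667]].

Step 3 — invert S. det(S) = 9.4667·6.2667 - (-0.5333)² = 59.04.
  S^{-1} = (1/det) · [[d, -b], [-b, a]] = [[0.1061, 0.009],
 [0.009, 0.1603]].

Step 4 — quadratic form (x̄ - mu_0)^T · S^{-1} · (x̄ - mu_0):
  S^{-1} · (x̄ - mu_0) = (-0.1445, -0.0655),
  (x̄ - mu_0)^T · [...] = (-1.3333)·(-0.1445) + (-0.3333)·(-0.0655) = 0.2145.

Step 5 — scale by n: T² = 6 · 0.2145 = 1.2873.

T² ≈ 1.2873


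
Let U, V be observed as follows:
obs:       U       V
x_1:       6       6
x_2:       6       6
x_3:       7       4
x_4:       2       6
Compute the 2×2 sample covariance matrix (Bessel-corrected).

Step 1 — column means:
  mean(U) = (6 + 6 + 7 + 2) / 4 = 21/4 = 5.25
  mean(V) = (6 + 6 + 4 + 6) / 4 = 22/4 = 5.5

Step 2 — sample covariance S[i,j] = (1/(n-1)) · Σ_k (x_{k,i} - mean_i) · (x_{k,j} - mean_j), with n-1 = 3.
  S[U,U] = ((0.75)·(0.75) + (0.75)·(0.75) + (1.75)·(1.75) + (-3.25)·(-3.25)) / 3 = 14.75/3 = 4.9167
  S[U,V] = ((0.75)·(0.5) + (0.75)·(0.5) + (1.75)·(-1.5) + (-3.25)·(0.5)) / 3 = -3.5/3 = -1.1667
  S[V,V] = ((0.5)·(0.5) + (0.5)·(0.5) + (-1.5)·(-1.5) + (0.5)·(0.5)) / 3 = 3/3 = 1

S is symmetric (S[j,i] = S[i,j]). Assembling:

S = [[4.9167, -1.1667],
 [-1.1667, 1]]


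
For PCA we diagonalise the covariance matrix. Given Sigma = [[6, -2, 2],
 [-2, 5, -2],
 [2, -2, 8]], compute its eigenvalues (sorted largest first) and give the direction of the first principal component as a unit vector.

Step 1 — characteristic polynomial p(λ) = det(λI - Sigma) = λ³ - tr·λ² + c_1·λ - det, where tr = trace, c_1 = sum of the principal 2×2 minors, det = det(Sigma):
  tr = 6 + 5 + 8 = 19,
  c_1 = (6·5 - (-2)²) + (6·8 - (2)²) + (5·8 - (-2)²) = 26 + 44 + 36 = 106,
  det = 6·(5·8 - (-2)²) - (-2)·((-2)·8 - (-2)·(2)) + (2)·((-2)·(-2) - 5·(2)) = 6·(36) - (-2)·(-12) + (2)·(-6) = 180.
  So p(λ) = λ³ - 19λ² + 106λ - 180.
Step 2 — look for an integer root (rational root theorem: any rational root is an integer divisor of 180). Testing λ = 5:
  p(5) = 125 - 475 + 530 - 180 = 0  ✓
  Dividing out (λ - 5): p(λ) = (λ - 5)(λ² - 14λ + 36).
Step 3 — remaining eigenvalues from the quadratic λ² - 14λ + 36 = 0:
  Δ = 14² - 4·36 = 196 - 144 = 52,  λ = (14 ± √52)/2 = (14 ± 7.2111)/2 ≈ 10.6056 or 3.3944.
  Sorted: λ_1 = 10.6056,  λ_2 = 5,  λ_3 = 3.3944  (check: sum = 19 = tr ✓).

Step 4 — unit eigenvector for λ_1 ≈ 10.6056: v spans the null space of (Sigma - λ_1 I), whose rows are
  r_1 = (-4.6056, -2, 2),  r_2 = (-2, -5.6056, -2),  r_3 = (2, -2, -2.6056).
  v is orthogonal to every row, so take v ∝ r_1 × r_2 = ((-2)·(-2) - (2)·(-5.6056), (2)·(-2) - (-4.6056)·(-2), (-4.6056)·(-5.6056) - (-2)·(-2)) ≈ (15.2111, -13.2111, 21.8167).
  Let u = (15.2111, -13.2111, 21.8167).
  ||u|| = √((15.2111)² + (-13.2111)² + (21.8167)²) = √(881.8773) ≈ 29.6964,  v_1 = u/||u|| ≈ (0.5122, -0.4449, 0.7347) (||v_1|| = 1).

λ_1 = 10.6056,  λ_2 = 5,  λ_3 = 3.3944;  v_1 ≈ (0.5122, -0.4449, 0.7347)


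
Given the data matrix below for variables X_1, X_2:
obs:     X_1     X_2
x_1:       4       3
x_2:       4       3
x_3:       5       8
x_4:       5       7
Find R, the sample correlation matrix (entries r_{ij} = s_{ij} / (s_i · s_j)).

Step 1 — column means:
  mean(X_1) = (4 + 4 + 5 + 5) / 4 = 18/4 = 4.5
  mean(X_2) = (3 + 3 + 8 + 7) / 4 = 21/4 = 5.25

Step 2 — sample variances and covariances s[i,j] = (1/(n-1)) · Σ_k (x_{k,i} - mean_i) · (x_{k,j} - mean_j), with n-1 = 3:
  s[X_1,X_1] = ((-0.5)·(-0.5) + (-0.5)·(-0.5) + (0.5)·(0.5) + (0.5)·(0.5)) / 3 = 1/3 = 0.3333
  s[X_1,X_2] = ((-0.5)·(-2.25) + (-0.5)·(-2.25) + (0.5)·(2.75) + (0.5)·(1.75)) / 3 = 4.5/3 = 1.5
  s[X_2,X_2] = ((-2.25)·(-2.25) + (-2.25)·(-2.25) + (2.75)·(2.75) + (1.75)·(1.75)) / 3 = 20.75/3 = 6.9167
  Sample standard deviations s_i = √(s[i,i]):
  s(X_1) = √(0.3333) = 0.5774
  s(X_2) = √(6.9167) = 2.63

Step 3 — r_{ij} = s_{ij} / (s_i · s_j):
  r[X_1,X_1] = 1 (diagonal).
  r[X_1,X_2] = 1.5 / (0.5774 · 2.63) = 1.5 / 1.5184 = 0.9879
  r[X_2,X_2] = 1 (diagonal).

R is symmetric with unit diagonal. Assembling:

R = [[1, 0.9879],
 [0.9879, 1]]


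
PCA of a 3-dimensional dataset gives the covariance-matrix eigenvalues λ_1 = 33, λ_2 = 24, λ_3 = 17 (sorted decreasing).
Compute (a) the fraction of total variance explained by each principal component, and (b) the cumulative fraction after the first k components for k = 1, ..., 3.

Step 1 — total variance = trace(Sigma) = Σ λ_i = 33 + 24 + 17 = 74.

Step 2 — fraction explained by component i = λ_i / Σ λ:
  PC1: 33/74 = 0.4459
  PC2: 24/74 = 0.3243
  PC3: 17/74 = 0.2297

Step 3 — cumulative fraction after k components = (λ_1 + ... + λ_k) / Σ λ:
  k = 1: 33/74 = 0.4459
  k = 2: (33 + 24)/74 = 57/74 = 0.7703
  k = 3: (33 + 24 + 17)/74 = 74/74 = 1

Summary (fraction, with percent):

explained: PC1 0.4459 (44.59%), PC2 0.3243 (32.43%), PC3 0.2297 (22.97%);  cumulative: 0.4459, 0.7703, 1


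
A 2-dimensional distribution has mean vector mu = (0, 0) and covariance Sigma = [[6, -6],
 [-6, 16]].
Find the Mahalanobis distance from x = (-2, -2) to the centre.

Step 1 — centre the observation: (x - mu) = (-2, -2).

Step 2 — invert Sigma. det(Sigma) = 6·16 - (-6)² = 60.
  Sigma^{-1} = (1/det) · [[d, -b], [-b, a]] = [[0.2667, 0.1],
 [0.1, 0.1]].

Step 3 — form the quadratic (x - mu)^T · Sigma^{-1} · (x - mu):
  Sigma^{-1} · (x - mu) = (-0.7333, -0.4).
  (x - mu)^T · [Sigma^{-1} · (x - mu)] = (-2)·(-0.7333) + (-2)·(-0.4) = 2.2667.

Step 4 — take square root: d = √(2.2667) ≈ 1.5055.

d(x, mu) = √(2.2667) ≈ 1.5055


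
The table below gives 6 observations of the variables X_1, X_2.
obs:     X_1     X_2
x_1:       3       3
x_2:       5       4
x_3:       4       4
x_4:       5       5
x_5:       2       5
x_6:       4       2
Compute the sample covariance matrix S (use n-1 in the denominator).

Step 1 — column means:
  mean(X_1) = (3 + 5 + 4 + 5 + 2 + 4) / 6 = 23/6 = 3.8333
  mean(X_2) = (3 + 4 + 4 + 5 + 5 + 2) / 6 = 23/6 = 3.8333

Step 2 — sample covariance S[i,j] = (1/(n-1)) · Σ_k (x_{k,i} - mean_i) · (x_{k,j} - mean_j), with n-1 = 5.
  S[X_1,X_1] = ((-0.8333)·(-0.8333) + (1.1667)·(1.1667) + (0.1667)·(0.1667) + (1.1667)·(1.1667) + (-1.8333)·(-1.8333) + (0.1667)·(0.1667)) / 5 = 6.8333/5 = 1.3667
  S[X_1,X_2] = ((-0.8333)·(-0.8333) + (1.1667)·(0.1667) + (0.1667)·(0.1667) + (1.1667)·(1.1667) + (-1.8333)·(1.1667) + (0.1667)·(-1.8333)) / 5 = -0.1667/5 = -0.0333
  S[X_2,X_2] = ((-0.8333)·(-0.8333) + (0.1667)·(0.1667) + (0.1667)·(0.1667) + (1.1667)·(1.1667) + (1.1667)·(1.1667) + (-1.8333)·(-1.8333)) / 5 = 6.8333/5 = 1.3667

S is symmetric (S[j,i] = S[i,j]). Assembling:

S = [[1.3667, -0.0333],
 [-0.0333, 1.3667]]


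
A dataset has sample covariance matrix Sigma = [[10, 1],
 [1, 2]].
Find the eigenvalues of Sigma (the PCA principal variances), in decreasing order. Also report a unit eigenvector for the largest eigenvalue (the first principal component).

Step 1 — characteristic polynomial of 2×2 Sigma:
  det(Sigma - λI) = λ² - trace · λ + det = 0.
  trace = 10 + 2 = 12, det = 10·2 - (1)² = 19.
Step 2 — discriminant:
  Δ = trace² - 4·det = 144 - 76 = 68.
Step 3 — eigenvalues:
  λ = (trace ± √Δ)/2 = (12 ± 8.2462)/2,
  λ_1 = 10.1231,  λ_2 = 1.8769.

Step 4 — unit eigenvector for λ_1: solve (Sigma - λ_1 I)v = 0. First row:
  (10 - 10.1231)·v_x + (1)·v_y = 0, i.e. (-0.1231)·v_x + (1)·v_y = 0,
  so v ∝ (b, λ_1 - a) = (1, 0.1231) = u.
  ||u|| = √((1)² + (0.1231)²) = √(1.0152) ≈ 1.0075,
  v_1 = u/||u|| ≈ (0.9925, 0.1222) (||v_1|| = 1).

λ_1 = 10.1231,  λ_2 = 1.8769;  v_1 ≈ (0.9925, 0.1222)


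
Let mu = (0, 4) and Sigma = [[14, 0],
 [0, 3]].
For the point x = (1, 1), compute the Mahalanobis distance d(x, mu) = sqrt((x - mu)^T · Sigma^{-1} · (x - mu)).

Step 1 — centre the observation: (x - mu) = (1, -3).

Step 2 — invert Sigma. det(Sigma) = 14·3 - (0)² = 42.
  Sigma^{-1} = (1/det) · [[d, -b], [-b, a]] = [[0.0714, 0],
 [0, 0.3333]].

Step 3 — form the quadratic (x - mu)^T · Sigma^{-1} · (x - mu):
  Sigma^{-1} · (x - mu) = (0.0714, -1).
  (x - mu)^T · [Sigma^{-1} · (x - mu)] = (1)·(0.0714) + (-3)·(-1) = 3.0714.

Step 4 — take square root: d = √(3.0714) ≈ 1.7525.

d(x, mu) = √(3.0714) ≈ 1.7525


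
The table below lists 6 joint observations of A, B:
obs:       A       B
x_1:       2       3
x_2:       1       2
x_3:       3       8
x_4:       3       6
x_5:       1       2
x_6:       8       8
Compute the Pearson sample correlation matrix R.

Step 1 — column means:
  mean(A) = (2 + 1 + 3 + 3 + 1 + 8) / 6 = 18/6 = 3
  mean(B) = (3 + 2 + 8 + 6 + 2 + 8) / 6 = 29/6 = 4.8333

Step 2 — sample variances and covariances s[i,j] = (1/(n-1)) · Σ_k (x_{k,i} - mean_i) · (x_{k,j} - mean_j), with n-1 = 5:
  s[A,A] = ((-1)·(-1) + (-2)·(-2) + (0)·(0) + (0)·(0) + (-2)·(-2) + (5)·(5)) / 5 = 34/5 = 6.8
  s[A,B] = ((-1)·(-1.8333) + (-2)·(-2.8333) + (0)·(3.1667) + (0)·(1.1667) + (-2)·(-2.8333) + (5)·(3.1667)) / 5 = 29/5 = 5.8
  s[B,B] = ((-1.8333)·(-1.8333) + (-2.8333)·(-2.8333) + (3.1667)·(3.1667) + (1.1667)·(1.1667) + (-2.8333)·(-2.8333) + (3.1667)·(3.1667)) / 5 = 40.8333/5 = 8.1667
  Sample standard deviations s_i = √(s[i,i]):
  s(A) = √(6.8) = 2.6077
  s(B) = √(8.1667) = 2.8577

Step 3 — r_{ij} = s_{ij} / (s_i · s_j):
  r[A,A] = 1 (diagonal).
  r[A,B] = 5.8 / (2.6077 · 2.8577) = 5.8 / 7.4521 = 0.7783
  r[B,B] = 1 (diagonal).

R is symmetric with unit diagonal. Assembling:

R = [[1, 0.7783],
 [0.7783, 1]]


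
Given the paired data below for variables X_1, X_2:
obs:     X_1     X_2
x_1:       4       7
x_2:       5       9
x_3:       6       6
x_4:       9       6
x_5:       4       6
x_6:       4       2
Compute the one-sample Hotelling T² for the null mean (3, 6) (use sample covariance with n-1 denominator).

Step 1 — sample mean vector:
  mean(X_1) = (4 + 5 + 6 + 9 + 4 + 4) / 6 = 32/6 = 5.3333
  mean(X_2) = (7 + 9 + 6 + 6 + 6 + 2) / 6 = 36/6 = 6
  x̄ = (5.3333, 6),  deviation x̄ - mu_0 = (5.3333, 6) - (3, 6) = (2.3333, 0).

Step 2 — sample covariance matrix, S[i,j] = (1/(n-1)) · Σ_k (x_{k,i} - mean_i) · (x_{k,j} - mean_j), divisor n-1 = 5:
  S[X_1,X_1] = ((-1.3333)·(-1.3333) + (-0.3333)·(-0.3333) + (0.6667)·(0.6667) + (3.6667)·(3.6667) + (-1.3333)·(-1.3333) + (-1.3333)·(-1.3333)) / 5 = 19.3333/5 = 3.8667
  S[X_1,X_2] = ((-1.3333)·(1) + (-0.3333)·(3) + (0.6667)·(0) + (3.6667)·(0) + (-1.3333)·(0) + (-1.3333)·(-4)) / 5 = 3/5 = 0.6
  S[X_2,X_2] = ((1)·(1) + (3)·(3) + (0)·(0) + (0)·(0) + (0)·(0) + (-4)·(-4)) / 5 = 26/5 = 5.2
  S = [[3.8667, 0.6],
 [0.6, 5.2]].

Step 3 — invert S. det(S) = 3.8667·5.2 - (0.6)² = 19.7467.
  S^{-1} = (1/det) · [[d, -b], [-b, a]] = [[0.2633, -0.0304],
 [-0.0304, 0.1958]].

Step 4 — quadratic form (x̄ - mu_0)^T · S^{-1} · (x̄ - mu_0):
  S^{-1} · (x̄ - mu_0) = (0.6144, -0.0709),
  (x̄ - mu_0)^T · [...] = (2.3333)·(0.6144) + (0)·(-0.0709) = 1.4337.

Step 5 — scale by n: T² = 6 · 1.4337 = 8.6023.

T² ≈ 8.6023
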